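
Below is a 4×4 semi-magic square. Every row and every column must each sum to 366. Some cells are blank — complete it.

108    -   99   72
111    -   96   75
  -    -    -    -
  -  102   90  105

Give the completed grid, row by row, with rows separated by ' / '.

The remaining cell in row 1 is (1,2) = 366 − 279 = 87.
Row 2: 111 + 96 + 75 + ? = 366, so (2,2) = 84.
Row 4 needs 366; the known cells sum to 297, so (4,1) = 69.
From column 1, 366 − (108 + 111 + 69) gives (3,1) = 78.
Using column 2: 87 + 84 + 102 + ? → (3,2) = 366 − 273 = 93.
From column 3, 366 − (99 + 96 + 90) gives (3,3) = 81.
Column 4 must total 366; the given cells sum to 252, so (3,4) = 114.

108 87 99 72 / 111 84 96 75 / 78 93 81 114 / 69 102 90 105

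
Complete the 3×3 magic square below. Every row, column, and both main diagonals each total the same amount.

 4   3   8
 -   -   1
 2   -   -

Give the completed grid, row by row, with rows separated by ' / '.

4 3 8 / 9 5 1 / 2 7 6

Row 1 is already complete: 4 + 3 + 8 = 15, so that is the magic constant.
Column 1 needs 15; the known cells sum to 6, so (2,1) = 9.
The remaining cell in column 3 is (3,3) = 15 − 9 = 6.
Using main diagonal: 4 + 6 + ? → (2,2) = 15 − 10 = 5.
Using row 3: 2 + 6 + ? → (3,2) = 15 − 8 = 7.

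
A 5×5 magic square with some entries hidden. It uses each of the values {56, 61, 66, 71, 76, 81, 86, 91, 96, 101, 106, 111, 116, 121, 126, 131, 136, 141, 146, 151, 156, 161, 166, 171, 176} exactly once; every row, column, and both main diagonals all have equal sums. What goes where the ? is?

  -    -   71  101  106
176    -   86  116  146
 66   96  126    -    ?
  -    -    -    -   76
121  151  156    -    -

161

The 25 entries sum to 2900, so each line sums to 2900/5 = 580.
Row 2 needs 580; the known cells sum to 524, so (2,2) = 56.
Column 3 must total 580; the given cells sum to 439, so (4,3) = 141.
From anti-diagonal, 580 − (106 + 116 + 126 + 121) gives (4,2) = 111.
Column 2 needs 580; the known cells sum to 414, so (1,2) = 166.
From row 1, 580 − (166 + 71 + 101 + 106) gives (1,1) = 136.
The remaining cell in column 1 is (4,1) = 580 − 499 = 81.
Row 4 must total 580; the given cells sum to 409, so (4,4) = 171.
Main diagonal: 136 + 56 + 126 + 171 + ? = 580, so (5,5) = 91.
From row 5, 580 − (121 + 151 + 156 + 91) gives (5,4) = 61.
Column 4 needs 580; the known cells sum to 449, so (3,4) = 131.
From column 5, 580 − (106 + 146 + 76 + 91) gives (3,5) = 161.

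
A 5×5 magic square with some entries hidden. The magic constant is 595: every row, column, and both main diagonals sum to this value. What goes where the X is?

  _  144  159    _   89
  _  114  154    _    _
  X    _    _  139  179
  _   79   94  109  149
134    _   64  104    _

Row 4 must total 595; the given cells sum to 431, so (4,1) = 164.
Column 3 needs 595; the known cells sum to 471, so (3,3) = 124.
Using anti-diagonal: 89 + 124 + 79 + 134 + ? → (2,4) = 595 − 426 = 169.
The remaining cell in column 4 is (1,4) = 595 − 521 = 74.
The remaining cell in row 1 is (1,1) = 595 − 466 = 129.
Using main diagonal: 129 + 114 + 124 + 109 + ? → (5,5) = 595 − 476 = 119.
Using row 5: 134 + 64 + 104 + 119 + ? → (5,2) = 595 − 421 = 174.
Using column 2: 144 + 114 + 79 + 174 + ? → (3,2) = 595 − 511 = 84.
The remaining cell in column 5 is (2,5) = 595 − 536 = 59.
The remaining cell in row 2 is (2,1) = 595 − 496 = 99.
Using row 3: 84 + 124 + 139 + 179 + ? → (3,1) = 595 − 526 = 69.

69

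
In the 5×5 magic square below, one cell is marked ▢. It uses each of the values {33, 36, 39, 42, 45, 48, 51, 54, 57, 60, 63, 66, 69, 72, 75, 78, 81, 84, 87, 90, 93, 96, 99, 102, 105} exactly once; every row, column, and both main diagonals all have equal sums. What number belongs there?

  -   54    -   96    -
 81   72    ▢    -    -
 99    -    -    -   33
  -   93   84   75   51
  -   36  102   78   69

48

The 25 entries sum to 1725, so each line sums to 1725/5 = 345.
Using row 4: 93 + 84 + 75 + 51 + ? → (4,1) = 345 − 303 = 42.
The remaining cell in row 5 is (5,1) = 345 − 285 = 60.
Column 1 must total 345; the given cells sum to 282, so (1,1) = 63.
Using column 2: 54 + 72 + 93 + 36 + ? → (3,2) = 345 − 255 = 90.
Main diagonal must total 345; the given cells sum to 279, so (3,3) = 66.
Row 3 needs 345; the known cells sum to 288, so (3,4) = 57.
Using column 4: 96 + 57 + 75 + 78 + ? → (2,4) = 345 − 306 = 39.
Using anti-diagonal: 39 + 66 + 93 + 60 + ? → (1,5) = 345 − 258 = 87.
Row 1 needs 345; the known cells sum to 300, so (1,3) = 45.
Column 3 must total 345; the given cells sum to 297, so (2,3) = 48.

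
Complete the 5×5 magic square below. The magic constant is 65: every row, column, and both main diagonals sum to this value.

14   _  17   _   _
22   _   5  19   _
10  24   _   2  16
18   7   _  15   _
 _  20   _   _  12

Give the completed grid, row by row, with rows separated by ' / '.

14 3 17 6 25 / 22 11 5 19 8 / 10 24 13 2 16 / 18 7 21 15 4 / 1 20 9 23 12

Row 3: 10 + 24 + 2 + 16 + ? = 65, so (3,3) = 13.
Column 1: 14 + 22 + 10 + 18 + ? = 65, so (5,1) = 1.
From main diagonal, 65 − (14 + 13 + 15 + 12) gives (2,2) = 11.
Anti-diagonal must total 65; the given cells sum to 40, so (1,5) = 25.
Using row 2: 22 + 11 + 5 + 19 + ? → (2,5) = 65 − 57 = 8.
Using column 2: 11 + 24 + 7 + 20 + ? → (1,2) = 65 − 62 = 3.
Using column 5: 25 + 8 + 16 + 12 + ? → (4,5) = 65 − 61 = 4.
Using row 1: 14 + 3 + 17 + 25 + ? → (1,4) = 65 − 59 = 6.
The remaining cell in row 4 is (4,3) = 65 − 44 = 21.
Column 3: 17 + 5 + 13 + 21 + ? = 65, so (5,3) = 9.
Using column 4: 6 + 19 + 2 + 15 + ? → (5,4) = 65 − 42 = 23.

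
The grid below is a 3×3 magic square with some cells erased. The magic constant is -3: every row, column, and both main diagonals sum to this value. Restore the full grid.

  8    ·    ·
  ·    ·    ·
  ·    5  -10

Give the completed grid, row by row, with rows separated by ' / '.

Row 3 needs -3; the known cells sum to -5, so (3,1) = 2.
Column 1 must total -3; the given cells sum to 10, so (2,1) = -13.
Using main diagonal: 8 + (-10) + ? → (2,2) = -3 − (-2) = -1.
The remaining cell in anti-diagonal is (1,3) = -3 − 1 = -4.
From row 1, -3 − (8 + (-4)) gives (1,2) = -7.
The remaining cell in row 2 is (2,3) = -3 − (-14) = 11.

8 -7 -4 / -13 -1 11 / 2 5 -10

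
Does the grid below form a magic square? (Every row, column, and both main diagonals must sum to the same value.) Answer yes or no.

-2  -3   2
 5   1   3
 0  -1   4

No — main diagonal sums to 3 but row 2 sums to 9.

Row 1: -2 + (-3) + 2 = -3.
Row 2: 5 + 1 + 3 = 9.
Row 3: 0 + (-1) + 4 = 3.
Column 1: -2 + 5 + 0 = 3.
Column 2: -3 + 1 + (-1) = -3.
Column 3: 2 + 3 + 4 = 9.
Main diagonal: -2 + 1 + 4 = 3.
Anti-diagonal: 2 + 1 + 0 = 3.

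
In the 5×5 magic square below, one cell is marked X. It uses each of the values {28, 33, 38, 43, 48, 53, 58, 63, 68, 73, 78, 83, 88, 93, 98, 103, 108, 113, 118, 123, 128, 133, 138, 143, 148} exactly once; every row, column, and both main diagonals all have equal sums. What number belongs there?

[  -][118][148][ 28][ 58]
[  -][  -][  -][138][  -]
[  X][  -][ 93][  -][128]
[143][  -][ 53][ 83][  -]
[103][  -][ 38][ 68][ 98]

33

The 25 entries sum to 2200, so each line sums to 2200/5 = 440.
Row 1: 118 + 148 + 28 + 58 + ? = 440, so (1,1) = 88.
Row 5 must total 440; the given cells sum to 307, so (5,2) = 133.
Column 3 must total 440; the given cells sum to 332, so (2,3) = 108.
Column 4 needs 440; the known cells sum to 317, so (3,4) = 123.
Main diagonal must total 440; the given cells sum to 362, so (2,2) = 78.
Using anti-diagonal: 58 + 138 + 93 + 103 + ? → (4,2) = 440 − 392 = 48.
Row 4 needs 440; the known cells sum to 327, so (4,5) = 113.
From column 2, 440 − (118 + 78 + 48 + 133) gives (3,2) = 63.
The remaining cell in column 5 is (2,5) = 440 − 397 = 43.
The remaining cell in row 2 is (2,1) = 440 − 367 = 73.
Using row 3: 63 + 93 + 123 + 128 + ? → (3,1) = 440 − 407 = 33.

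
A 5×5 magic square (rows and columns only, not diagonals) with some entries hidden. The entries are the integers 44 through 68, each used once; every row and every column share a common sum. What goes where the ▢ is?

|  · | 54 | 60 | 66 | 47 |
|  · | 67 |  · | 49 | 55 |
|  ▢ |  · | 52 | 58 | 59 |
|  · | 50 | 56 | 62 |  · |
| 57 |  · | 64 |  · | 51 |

65

The entries are 44 through 68, which sum to 1400, so each line sums to 1400/5 = 280.
The remaining cell in row 1 is (1,1) = 280 − 227 = 53.
Column 3 must total 280; the given cells sum to 232, so (2,3) = 48.
Column 4 needs 280; the known cells sum to 235, so (5,4) = 45.
From column 5, 280 − (47 + 55 + 59 + 51) gives (4,5) = 68.
The remaining cell in row 2 is (2,1) = 280 − 219 = 61.
From row 4, 280 − (50 + 56 + 62 + 68) gives (4,1) = 44.
The remaining cell in row 5 is (5,2) = 280 − 217 = 63.
Column 1: 53 + 61 + 44 + 57 + ? = 280, so (3,1) = 65.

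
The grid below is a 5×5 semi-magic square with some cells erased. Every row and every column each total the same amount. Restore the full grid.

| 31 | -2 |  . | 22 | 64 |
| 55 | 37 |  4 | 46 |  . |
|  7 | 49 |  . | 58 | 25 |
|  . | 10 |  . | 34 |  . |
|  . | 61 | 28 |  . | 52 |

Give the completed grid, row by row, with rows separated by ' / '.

Column 2 is already complete: -2 + 37 + 49 + 10 + 61 = 155, so that is the magic constant.
Using row 1: 31 + (-2) + 22 + 64 + ? → (1,3) = 155 − 115 = 40.
Using row 2: 55 + 37 + 4 + 46 + ? → (2,5) = 155 − 142 = 13.
The remaining cell in row 3 is (3,3) = 155 − 139 = 16.
Using column 3: 40 + 4 + 16 + 28 + ? → (4,3) = 155 − 88 = 67.
From column 4, 155 − (22 + 46 + 58 + 34) gives (5,4) = -5.
Column 5 must total 155; the given cells sum to 154, so (4,5) = 1.
The remaining cell in row 4 is (4,1) = 155 − 112 = 43.
From row 5, 155 − (61 + 28 + (-5) + 52) gives (5,1) = 19.

31 -2 40 22 64 / 55 37 4 46 13 / 7 49 16 58 25 / 43 10 67 34 1 / 19 61 28 -5 52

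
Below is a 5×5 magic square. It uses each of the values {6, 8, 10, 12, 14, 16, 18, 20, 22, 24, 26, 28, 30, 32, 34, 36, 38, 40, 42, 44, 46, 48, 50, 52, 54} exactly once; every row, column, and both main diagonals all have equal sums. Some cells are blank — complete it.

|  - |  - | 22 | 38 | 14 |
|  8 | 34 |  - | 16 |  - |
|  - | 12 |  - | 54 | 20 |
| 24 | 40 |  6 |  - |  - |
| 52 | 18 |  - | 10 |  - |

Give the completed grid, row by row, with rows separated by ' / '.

The 25 entries sum to 750, so each line sums to 750/5 = 150.
From column 2, 150 − (34 + 12 + 40 + 18) gives (1,2) = 46.
Using column 4: 38 + 16 + 54 + 10 + ? → (4,4) = 150 − 118 = 32.
Anti-diagonal: 14 + 16 + 40 + 52 + ? = 150, so (3,3) = 28.
Row 1: 46 + 22 + 38 + 14 + ? = 150, so (1,1) = 30.
Row 3 must total 150; the given cells sum to 114, so (3,1) = 36.
The remaining cell in row 4 is (4,5) = 150 − 102 = 48.
Using main diagonal: 30 + 34 + 28 + 32 + ? → (5,5) = 150 − 124 = 26.
Row 5: 52 + 18 + 10 + 26 + ? = 150, so (5,3) = 44.
Column 3 must total 150; the given cells sum to 100, so (2,3) = 50.
The remaining cell in column 5 is (2,5) = 150 − 108 = 42.

30 46 22 38 14 / 8 34 50 16 42 / 36 12 28 54 20 / 24 40 6 32 48 / 52 18 44 10 26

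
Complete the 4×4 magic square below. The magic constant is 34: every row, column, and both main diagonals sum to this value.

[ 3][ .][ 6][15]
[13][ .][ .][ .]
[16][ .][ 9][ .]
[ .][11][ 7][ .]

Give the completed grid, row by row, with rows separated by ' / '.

Using row 1: 3 + 6 + 15 + ? → (1,2) = 34 − 24 = 10.
Column 1 needs 34; the known cells sum to 32, so (4,1) = 2.
From column 3, 34 − (6 + 9 + 7) gives (2,3) = 12.
The remaining cell in anti-diagonal is (3,2) = 34 − 29 = 5.
The remaining cell in row 3 is (3,4) = 34 − 30 = 4.
Row 4 must total 34; the given cells sum to 20, so (4,4) = 14.
Column 2 needs 34; the known cells sum to 26, so (2,2) = 8.
The remaining cell in column 4 is (2,4) = 34 − 33 = 1.

3 10 6 15 / 13 8 12 1 / 16 5 9 4 / 2 11 7 14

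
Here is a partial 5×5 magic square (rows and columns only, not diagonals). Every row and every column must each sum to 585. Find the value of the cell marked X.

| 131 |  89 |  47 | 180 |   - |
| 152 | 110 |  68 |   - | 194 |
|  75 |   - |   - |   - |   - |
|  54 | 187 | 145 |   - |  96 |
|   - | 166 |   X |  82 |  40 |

124

From row 1, 585 − (131 + 89 + 47 + 180) gives (1,5) = 138.
Row 2 must total 585; the given cells sum to 524, so (2,4) = 61.
Using row 4: 54 + 187 + 145 + 96 + ? → (4,4) = 585 − 482 = 103.
Column 1 needs 585; the known cells sum to 412, so (5,1) = 173.
Column 2 must total 585; the given cells sum to 552, so (3,2) = 33.
Column 4: 180 + 61 + 103 + 82 + ? = 585, so (3,4) = 159.
From column 5, 585 − (138 + 194 + 96 + 40) gives (3,5) = 117.
Row 3: 75 + 33 + 159 + 117 + ? = 585, so (3,3) = 201.
Row 5 must total 585; the given cells sum to 461, so (5,3) = 124.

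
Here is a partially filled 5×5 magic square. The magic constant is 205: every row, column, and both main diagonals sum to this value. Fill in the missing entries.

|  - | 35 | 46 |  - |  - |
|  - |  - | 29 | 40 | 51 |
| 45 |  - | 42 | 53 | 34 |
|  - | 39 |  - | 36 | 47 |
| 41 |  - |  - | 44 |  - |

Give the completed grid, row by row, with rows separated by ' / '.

49 35 46 32 43 / 37 48 29 40 51 / 45 31 42 53 34 / 33 39 50 36 47 / 41 52 38 44 30

Row 3: 45 + 42 + 53 + 34 + ? = 205, so (3,2) = 31.
The remaining cell in column 4 is (1,4) = 205 − 173 = 32.
Anti-diagonal needs 205; the known cells sum to 162, so (1,5) = 43.
Row 1: 35 + 46 + 32 + 43 + ? = 205, so (1,1) = 49.
From column 5, 205 − (43 + 51 + 34 + 47) gives (5,5) = 30.
The remaining cell in main diagonal is (2,2) = 205 − 157 = 48.
The remaining cell in row 2 is (2,1) = 205 − 168 = 37.
The remaining cell in column 1 is (4,1) = 205 − 172 = 33.
The remaining cell in column 2 is (5,2) = 205 − 153 = 52.
Row 4 needs 205; the known cells sum to 155, so (4,3) = 50.
Row 5 needs 205; the known cells sum to 167, so (5,3) = 38.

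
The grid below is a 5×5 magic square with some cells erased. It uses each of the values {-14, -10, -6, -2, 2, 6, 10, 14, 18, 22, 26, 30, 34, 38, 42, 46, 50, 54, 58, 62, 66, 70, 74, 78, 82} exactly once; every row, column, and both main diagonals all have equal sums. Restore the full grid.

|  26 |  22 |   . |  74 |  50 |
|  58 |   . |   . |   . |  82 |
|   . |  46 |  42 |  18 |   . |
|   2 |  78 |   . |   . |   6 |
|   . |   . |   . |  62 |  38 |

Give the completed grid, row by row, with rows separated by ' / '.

26 22 -2 74 50 / 58 34 10 -14 82 / 70 46 42 18 -6 / 2 78 54 30 6 / 14 -10 66 62 38

The 25 entries sum to 850, so each line sums to 850/5 = 170.
Row 1 must total 170; the given cells sum to 172, so (1,3) = -2.
Column 5 needs 170; the known cells sum to 176, so (3,5) = -6.
Row 3: 46 + 42 + 18 + (-6) + ? = 170, so (3,1) = 70.
Column 1 must total 170; the given cells sum to 156, so (5,1) = 14.
The remaining cell in anti-diagonal is (2,4) = 170 − 184 = -14.
The remaining cell in column 4 is (4,4) = 170 − 140 = 30.
The remaining cell in main diagonal is (2,2) = 170 − 136 = 34.
Row 2: 58 + 34 + (-14) + 82 + ? = 170, so (2,3) = 10.
The remaining cell in row 4 is (4,3) = 170 − 116 = 54.
Column 2: 22 + 34 + 46 + 78 + ? = 170, so (5,2) = -10.
The remaining cell in column 3 is (5,3) = 170 − 104 = 66.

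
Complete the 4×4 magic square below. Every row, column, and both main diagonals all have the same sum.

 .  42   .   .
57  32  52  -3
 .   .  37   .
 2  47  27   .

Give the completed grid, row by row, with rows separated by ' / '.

Row 2 is already complete: 57 + 32 + 52 + -3 = 138, so that is the magic constant.
From row 4, 138 − (2 + 47 + 27) gives (4,4) = 62.
Column 2 must total 138; the given cells sum to 121, so (3,2) = 17.
The remaining cell in column 3 is (1,3) = 138 − 116 = 22.
From main diagonal, 138 − (32 + 37 + 62) gives (1,1) = 7.
The remaining cell in anti-diagonal is (1,4) = 138 − 71 = 67.
Column 1: 7 + 57 + 2 + ? = 138, so (3,1) = 72.
Column 4 must total 138; the given cells sum to 126, so (3,4) = 12.

7 42 22 67 / 57 32 52 -3 / 72 17 37 12 / 2 47 27 62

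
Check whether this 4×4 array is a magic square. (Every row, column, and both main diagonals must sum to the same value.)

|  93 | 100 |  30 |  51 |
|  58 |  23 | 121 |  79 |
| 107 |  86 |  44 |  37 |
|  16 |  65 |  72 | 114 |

Row 1: 93 + 100 + 30 + 51 = 274.
Row 2: 58 + 23 + 121 + 79 = 281.
Row 3: 107 + 86 + 44 + 37 = 274.
Row 4: 16 + 65 + 72 + 114 = 267.
Column 1: 93 + 58 + 107 + 16 = 274.
Column 2: 100 + 23 + 86 + 65 = 274.
Column 3: 30 + 121 + 44 + 72 = 267.
Column 4: 51 + 79 + 37 + 114 = 281.
Main diagonal: 93 + 23 + 44 + 114 = 274.
Anti-diagonal: 51 + 121 + 86 + 16 = 274.

No — column 2 sums to 274 but column 3 sums to 267.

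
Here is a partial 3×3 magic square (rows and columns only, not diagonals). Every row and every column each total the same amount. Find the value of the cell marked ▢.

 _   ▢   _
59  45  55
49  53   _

Row 2 is complete and sums to 159; that is the magic constant.
Row 3 must total 159; the given cells sum to 102, so (3,3) = 57.
Column 1: 59 + 49 + ? = 159, so (1,1) = 51.
Using column 2: 45 + 53 + ? → (1,2) = 159 − 98 = 61.

61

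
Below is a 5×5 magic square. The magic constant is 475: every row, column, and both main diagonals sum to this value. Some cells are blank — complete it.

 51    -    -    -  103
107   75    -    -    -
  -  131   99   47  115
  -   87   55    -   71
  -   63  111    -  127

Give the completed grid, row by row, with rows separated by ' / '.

51 119 67 135 103 / 107 75 143 91 59 / 83 131 99 47 115 / 139 87 55 123 71 / 95 63 111 79 127

Row 3: 131 + 99 + 47 + 115 + ? = 475, so (3,1) = 83.
Column 2: 75 + 131 + 87 + 63 + ? = 475, so (1,2) = 119.
Column 5 needs 475; the known cells sum to 416, so (2,5) = 59.
Main diagonal must total 475; the given cells sum to 352, so (4,4) = 123.
Row 4: 87 + 55 + 123 + 71 + ? = 475, so (4,1) = 139.
Using column 1: 51 + 107 + 83 + 139 + ? → (5,1) = 475 − 380 = 95.
Anti-diagonal: 103 + 99 + 87 + 95 + ? = 475, so (2,4) = 91.
The remaining cell in row 2 is (2,3) = 475 − 332 = 143.
From row 5, 475 − (95 + 63 + 111 + 127) gives (5,4) = 79.
Column 3: 143 + 99 + 55 + 111 + ? = 475, so (1,3) = 67.
Using column 4: 91 + 47 + 123 + 79 + ? → (1,4) = 475 − 340 = 135.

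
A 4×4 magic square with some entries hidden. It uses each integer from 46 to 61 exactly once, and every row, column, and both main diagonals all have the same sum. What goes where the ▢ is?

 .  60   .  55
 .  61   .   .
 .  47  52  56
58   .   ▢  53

The entries are 46 through 61, which sum to 856, so each line sums to 856/4 = 214.
Row 3 needs 214; the known cells sum to 155, so (3,1) = 59.
Using column 2: 60 + 61 + 47 + ? → (4,2) = 214 − 168 = 46.
Using column 4: 55 + 56 + 53 + ? → (2,4) = 214 − 164 = 50.
Main diagonal needs 214; the known cells sum to 166, so (1,1) = 48.
The remaining cell in anti-diagonal is (2,3) = 214 − 160 = 54.
Row 1 must total 214; the given cells sum to 163, so (1,3) = 51.
The remaining cell in row 2 is (2,1) = 214 − 165 = 49.
Row 4 needs 214; the known cells sum to 157, so (4,3) = 57.

57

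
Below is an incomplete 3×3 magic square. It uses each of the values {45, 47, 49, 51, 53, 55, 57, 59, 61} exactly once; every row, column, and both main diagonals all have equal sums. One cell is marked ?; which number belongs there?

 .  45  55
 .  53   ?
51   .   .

The 9 entries sum to 477, so each line sums to 477/3 = 159.
Using row 1: 45 + 55 + ? → (1,1) = 159 − 100 = 59.
The remaining cell in column 1 is (2,1) = 159 − 110 = 49.
Column 2 must total 159; the given cells sum to 98, so (3,2) = 61.
The remaining cell in main diagonal is (3,3) = 159 − 112 = 47.
Row 2 needs 159; the known cells sum to 102, so (2,3) = 57.

57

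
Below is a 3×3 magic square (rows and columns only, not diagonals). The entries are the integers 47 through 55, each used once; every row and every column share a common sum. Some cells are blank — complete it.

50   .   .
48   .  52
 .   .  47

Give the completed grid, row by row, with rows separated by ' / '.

The entries are 47 through 55, which sum to 459, so each line sums to 459/3 = 153.
Using row 2: 48 + 52 + ? → (2,2) = 153 − 100 = 53.
Column 1 must total 153; the given cells sum to 98, so (3,1) = 55.
Column 3 needs 153; the known cells sum to 99, so (1,3) = 54.
Using row 1: 50 + 54 + ? → (1,2) = 153 − 104 = 49.
Using row 3: 55 + 47 + ? → (3,2) = 153 − 102 = 51.

50 49 54 / 48 53 52 / 55 51 47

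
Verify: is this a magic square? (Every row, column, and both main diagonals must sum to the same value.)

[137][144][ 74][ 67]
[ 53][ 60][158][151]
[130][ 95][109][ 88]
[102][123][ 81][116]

Row 1: 137 + 144 + 74 + 67 = 422.
Row 2: 53 + 60 + 158 + 151 = 422.
Row 3: 130 + 95 + 109 + 88 = 422.
Row 4: 102 + 123 + 81 + 116 = 422.
Column 1: 137 + 53 + 130 + 102 = 422.
Column 2: 144 + 60 + 95 + 123 = 422.
Column 3: 74 + 158 + 109 + 81 = 422.
Column 4: 67 + 151 + 88 + 116 = 422.
Main diagonal: 137 + 60 + 109 + 116 = 422.
Anti-diagonal: 67 + 158 + 95 + 102 = 422.
All lines sum to 422.

Yes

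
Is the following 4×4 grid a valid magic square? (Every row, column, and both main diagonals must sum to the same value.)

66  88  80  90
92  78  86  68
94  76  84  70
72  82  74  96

Yes

Row 1: 66 + 88 + 80 + 90 = 324.
Row 2: 92 + 78 + 86 + 68 = 324.
Row 3: 94 + 76 + 84 + 70 = 324.
Row 4: 72 + 82 + 74 + 96 = 324.
Column 1: 66 + 92 + 94 + 72 = 324.
Column 2: 88 + 78 + 76 + 82 = 324.
Column 3: 80 + 86 + 84 + 74 = 324.
Column 4: 90 + 68 + 70 + 96 = 324.
Main diagonal: 66 + 78 + 84 + 96 = 324.
Anti-diagonal: 90 + 86 + 76 + 72 = 324.
All lines sum to 324.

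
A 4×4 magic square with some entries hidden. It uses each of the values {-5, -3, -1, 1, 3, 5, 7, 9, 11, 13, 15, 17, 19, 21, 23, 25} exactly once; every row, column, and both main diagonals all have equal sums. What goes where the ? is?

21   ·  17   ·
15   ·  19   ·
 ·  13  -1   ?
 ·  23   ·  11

25

The 16 entries sum to 160, so each line sums to 160/4 = 40.
Column 3: 17 + 19 + (-1) + ? = 40, so (4,3) = 5.
Main diagonal must total 40; the given cells sum to 31, so (2,2) = 9.
From row 2, 40 − (15 + 9 + 19) gives (2,4) = -3.
Row 4: 23 + 5 + 11 + ? = 40, so (4,1) = 1.
Column 1: 21 + 15 + 1 + ? = 40, so (3,1) = 3.
Column 2: 9 + 13 + 23 + ? = 40, so (1,2) = -5.
The remaining cell in anti-diagonal is (1,4) = 40 − 33 = 7.
Row 3 needs 40; the known cells sum to 15, so (3,4) = 25.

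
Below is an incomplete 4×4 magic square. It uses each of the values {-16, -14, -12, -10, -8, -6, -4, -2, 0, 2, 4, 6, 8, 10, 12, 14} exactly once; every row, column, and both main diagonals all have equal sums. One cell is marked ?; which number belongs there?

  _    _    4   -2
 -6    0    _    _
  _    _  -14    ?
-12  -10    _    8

The 16 entries sum to -16, so each line sums to -16/4 = -4.
Row 4 needs -4; the known cells sum to -14, so (4,3) = 10.
Column 3: 4 + (-14) + 10 + ? = -4, so (2,3) = -4.
The remaining cell in main diagonal is (1,1) = -4 − (-6) = 2.
The remaining cell in anti-diagonal is (3,2) = -4 − (-18) = 14.
Using row 1: 2 + 4 + (-2) + ? → (1,2) = -4 − 4 = -8.
Row 2 needs -4; the known cells sum to -10, so (2,4) = 6.
Column 1 needs -4; the known cells sum to -16, so (3,1) = 12.
Using column 4: -2 + 6 + 8 + ? → (3,4) = -4 − 12 = -16.

-16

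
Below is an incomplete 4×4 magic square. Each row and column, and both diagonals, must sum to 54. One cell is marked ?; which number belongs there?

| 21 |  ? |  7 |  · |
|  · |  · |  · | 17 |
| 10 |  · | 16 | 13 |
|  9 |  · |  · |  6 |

Row 3 must total 54; the given cells sum to 39, so (3,2) = 15.
Using column 1: 21 + 10 + 9 + ? → (2,1) = 54 − 40 = 14.
Column 4 needs 54; the known cells sum to 36, so (1,4) = 18.
Main diagonal: 21 + 16 + 6 + ? = 54, so (2,2) = 11.
From anti-diagonal, 54 − (18 + 15 + 9) gives (2,3) = 12.
From row 1, 54 − (21 + 7 + 18) gives (1,2) = 8.

8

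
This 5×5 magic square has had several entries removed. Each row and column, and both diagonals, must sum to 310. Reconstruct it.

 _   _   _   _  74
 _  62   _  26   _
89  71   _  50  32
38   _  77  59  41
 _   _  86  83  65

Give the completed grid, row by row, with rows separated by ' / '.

56 53 35 92 74 / 80 62 44 26 98 / 89 71 68 50 32 / 38 95 77 59 41 / 47 29 86 83 65

Using row 3: 89 + 71 + 50 + 32 + ? → (3,3) = 310 − 242 = 68.
The remaining cell in row 4 is (4,2) = 310 − 215 = 95.
From column 4, 310 − (26 + 50 + 59 + 83) gives (1,4) = 92.
Using column 5: 74 + 32 + 41 + 65 + ? → (2,5) = 310 − 212 = 98.
Using main diagonal: 62 + 68 + 59 + 65 + ? → (1,1) = 310 − 254 = 56.
Anti-diagonal needs 310; the known cells sum to 263, so (5,1) = 47.
From row 5, 310 − (47 + 86 + 83 + 65) gives (5,2) = 29.
The remaining cell in column 1 is (2,1) = 310 − 230 = 80.
The remaining cell in column 2 is (1,2) = 310 − 257 = 53.
Row 1: 56 + 53 + 92 + 74 + ? = 310, so (1,3) = 35.
Row 2 needs 310; the known cells sum to 266, so (2,3) = 44.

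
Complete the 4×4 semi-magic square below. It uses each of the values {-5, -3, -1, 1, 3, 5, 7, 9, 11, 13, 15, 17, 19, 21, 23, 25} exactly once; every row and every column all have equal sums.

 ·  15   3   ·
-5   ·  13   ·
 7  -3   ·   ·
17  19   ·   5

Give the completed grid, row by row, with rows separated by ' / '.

21 15 3 1 / -5 9 13 23 / 7 -3 25 11 / 17 19 -1 5

The 16 entries sum to 160, so each line sums to 160/4 = 40.
The remaining cell in row 4 is (4,3) = 40 − 41 = -1.
From column 1, 40 − (-5 + 7 + 17) gives (1,1) = 21.
From column 2, 40 − (15 + (-3) + 19) gives (2,2) = 9.
Column 3 needs 40; the known cells sum to 15, so (3,3) = 25.
Row 1: 21 + 15 + 3 + ? = 40, so (1,4) = 1.
Row 2: -5 + 9 + 13 + ? = 40, so (2,4) = 23.
Row 3: 7 + (-3) + 25 + ? = 40, so (3,4) = 11.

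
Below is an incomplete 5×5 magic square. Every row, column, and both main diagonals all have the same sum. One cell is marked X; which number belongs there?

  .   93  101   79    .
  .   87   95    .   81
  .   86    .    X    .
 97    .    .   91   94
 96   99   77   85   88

92

Row 5 is complete and sums to 445; that is the magic constant.
The remaining cell in column 2 is (4,2) = 445 − 365 = 80.
Row 4: 97 + 80 + 91 + 94 + ? = 445, so (4,3) = 83.
Column 3 must total 445; the given cells sum to 356, so (3,3) = 89.
Main diagonal: 87 + 89 + 91 + 88 + ? = 445, so (1,1) = 90.
Row 1 must total 445; the given cells sum to 363, so (1,5) = 82.
Column 5: 82 + 81 + 94 + 88 + ? = 445, so (3,5) = 100.
Anti-diagonal: 82 + 89 + 80 + 96 + ? = 445, so (2,4) = 98.
The remaining cell in row 2 is (2,1) = 445 − 361 = 84.
Column 1: 90 + 84 + 97 + 96 + ? = 445, so (3,1) = 78.
Using column 4: 79 + 98 + 91 + 85 + ? → (3,4) = 445 − 353 = 92.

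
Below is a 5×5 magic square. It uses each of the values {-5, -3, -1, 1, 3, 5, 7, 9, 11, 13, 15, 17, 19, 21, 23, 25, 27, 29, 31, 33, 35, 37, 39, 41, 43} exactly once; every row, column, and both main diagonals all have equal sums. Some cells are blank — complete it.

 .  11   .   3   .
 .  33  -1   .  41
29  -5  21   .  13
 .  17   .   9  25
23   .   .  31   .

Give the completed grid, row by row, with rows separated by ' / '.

35 11 27 3 19 / 7 33 -1 15 41 / 29 -5 21 37 13 / 1 17 43 9 25 / 23 39 5 31 -3

The 25 entries sum to 475, so each line sums to 475/5 = 95.
The remaining cell in row 3 is (3,4) = 95 − 58 = 37.
The remaining cell in column 2 is (5,2) = 95 − 56 = 39.
Using column 4: 3 + 37 + 9 + 31 + ? → (2,4) = 95 − 80 = 15.
Anti-diagonal needs 95; the known cells sum to 76, so (1,5) = 19.
The remaining cell in row 2 is (2,1) = 95 − 88 = 7.
Column 5 must total 95; the given cells sum to 98, so (5,5) = -3.
The remaining cell in main diagonal is (1,1) = 95 − 60 = 35.
Using row 1: 35 + 11 + 3 + 19 + ? → (1,3) = 95 − 68 = 27.
Row 5 must total 95; the given cells sum to 90, so (5,3) = 5.
Column 1 must total 95; the given cells sum to 94, so (4,1) = 1.
The remaining cell in column 3 is (4,3) = 95 − 52 = 43.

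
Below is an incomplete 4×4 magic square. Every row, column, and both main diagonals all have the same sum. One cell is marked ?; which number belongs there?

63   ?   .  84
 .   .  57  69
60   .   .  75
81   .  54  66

Column 4 is complete and sums to 294; that is the magic constant.
Using row 4: 81 + 54 + 66 + ? → (4,2) = 294 − 201 = 93.
The remaining cell in column 1 is (2,1) = 294 − 204 = 90.
The remaining cell in anti-diagonal is (3,2) = 294 − 222 = 72.
The remaining cell in row 2 is (2,2) = 294 − 216 = 78.
Row 3: 60 + 72 + 75 + ? = 294, so (3,3) = 87.
From column 2, 294 − (78 + 72 + 93) gives (1,2) = 51.

51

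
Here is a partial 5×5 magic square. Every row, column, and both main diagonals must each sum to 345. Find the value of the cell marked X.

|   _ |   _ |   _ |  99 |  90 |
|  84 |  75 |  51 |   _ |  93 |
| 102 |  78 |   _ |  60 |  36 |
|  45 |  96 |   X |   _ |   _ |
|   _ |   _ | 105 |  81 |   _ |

87

From row 2, 345 − (84 + 75 + 51 + 93) gives (2,4) = 42.
From row 3, 345 − (102 + 78 + 60 + 36) gives (3,3) = 69.
Column 4 needs 345; the known cells sum to 282, so (4,4) = 63.
Anti-diagonal: 90 + 42 + 69 + 96 + ? = 345, so (5,1) = 48.
The remaining cell in column 1 is (1,1) = 345 − 279 = 66.
From main diagonal, 345 − (66 + 75 + 69 + 63) gives (5,5) = 72.
Using row 5: 48 + 105 + 81 + 72 + ? → (5,2) = 345 − 306 = 39.
From column 2, 345 − (75 + 78 + 96 + 39) gives (1,2) = 57.
Column 5: 90 + 93 + 36 + 72 + ? = 345, so (4,5) = 54.
Row 1 must total 345; the given cells sum to 312, so (1,3) = 33.
Row 4 must total 345; the given cells sum to 258, so (4,3) = 87.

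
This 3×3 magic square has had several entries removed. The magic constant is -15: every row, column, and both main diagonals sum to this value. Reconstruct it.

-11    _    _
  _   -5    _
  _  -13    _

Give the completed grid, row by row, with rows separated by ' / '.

-11 3 -7 / -1 -5 -9 / -3 -13 1

From column 2, -15 − (-5 + (-13)) gives (1,2) = 3.
Main diagonal needs -15; the known cells sum to -16, so (3,3) = 1.
Row 1 must total -15; the given cells sum to -8, so (1,3) = -7.
Row 3 needs -15; the known cells sum to -12, so (3,1) = -3.
Column 1: -11 + (-3) + ? = -15, so (2,1) = -1.
Column 3 needs -15; the known cells sum to -6, so (2,3) = -9.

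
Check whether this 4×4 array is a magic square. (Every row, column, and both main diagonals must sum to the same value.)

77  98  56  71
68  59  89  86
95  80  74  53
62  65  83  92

Row 1: 77 + 98 + 56 + 71 = 302.
Row 2: 68 + 59 + 89 + 86 = 302.
Row 3: 95 + 80 + 74 + 53 = 302.
Row 4: 62 + 65 + 83 + 92 = 302.
Column 1: 77 + 68 + 95 + 62 = 302.
Column 2: 98 + 59 + 80 + 65 = 302.
Column 3: 56 + 89 + 74 + 83 = 302.
Column 4: 71 + 86 + 53 + 92 = 302.
Main diagonal: 77 + 59 + 74 + 92 = 302.
Anti-diagonal: 71 + 89 + 80 + 62 = 302.
All lines sum to 302.

Yes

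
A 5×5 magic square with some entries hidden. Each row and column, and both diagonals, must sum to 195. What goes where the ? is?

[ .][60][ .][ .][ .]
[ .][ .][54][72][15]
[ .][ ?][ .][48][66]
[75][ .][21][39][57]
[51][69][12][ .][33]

Row 4: 75 + 21 + 39 + 57 + ? = 195, so (4,2) = 3.
The remaining cell in row 5 is (5,4) = 195 − 165 = 30.
Column 4 must total 195; the given cells sum to 189, so (1,4) = 6.
Column 5 must total 195; the given cells sum to 171, so (1,5) = 24.
Anti-diagonal: 24 + 72 + 3 + 51 + ? = 195, so (3,3) = 45.
Column 3 needs 195; the known cells sum to 132, so (1,3) = 63.
Row 1 must total 195; the given cells sum to 153, so (1,1) = 42.
From main diagonal, 195 − (42 + 45 + 39 + 33) gives (2,2) = 36.
Using row 2: 36 + 54 + 72 + 15 + ? → (2,1) = 195 − 177 = 18.
Column 1 needs 195; the known cells sum to 186, so (3,1) = 9.
The remaining cell in column 2 is (3,2) = 195 − 168 = 27.

27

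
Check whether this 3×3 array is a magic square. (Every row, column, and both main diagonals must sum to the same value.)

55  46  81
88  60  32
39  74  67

Row 1: 55 + 46 + 81 = 182.
Row 2: 88 + 60 + 32 = 180.
Row 3: 39 + 74 + 67 = 180.
Column 1: 55 + 88 + 39 = 182.
Column 2: 46 + 60 + 74 = 180.
Column 3: 81 + 32 + 67 = 180.
Main diagonal: 55 + 60 + 67 = 182.
Anti-diagonal: 81 + 60 + 39 = 180.

No — main diagonal sums to 182 but anti-diagonal sums to 180.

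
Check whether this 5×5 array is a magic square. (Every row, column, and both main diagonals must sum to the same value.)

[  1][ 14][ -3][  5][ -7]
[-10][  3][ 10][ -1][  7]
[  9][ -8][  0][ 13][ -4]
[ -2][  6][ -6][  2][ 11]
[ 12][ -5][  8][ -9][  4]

No — anti-diagonal sums to 10 but column 3 sums to 9.

Row 1: 1 + 14 + (-3) + 5 + (-7) = 10.
Row 2: -10 + 3 + 10 + (-1) + 7 = 9.
Row 3: 9 + (-8) + 0 + 13 + (-4) = 10.
Row 4: -2 + 6 + (-6) + 2 + 11 = 11.
Row 5: 12 + (-5) + 8 + (-9) + 4 = 10.
Column 1: 1 + (-10) + 9 + (-2) + 12 = 10.
Column 2: 14 + 3 + (-8) + 6 + (-5) = 10.
Column 3: -3 + 10 + 0 + (-6) + 8 = 9.
Column 4: 5 + (-1) + 13 + 2 + (-9) = 10.
Column 5: -7 + 7 + (-4) + 11 + 4 = 11.
Main diagonal: 1 + 3 + 0 + 2 + 4 = 10.
Anti-diagonal: -7 + (-1) + 0 + 6 + 12 = 10.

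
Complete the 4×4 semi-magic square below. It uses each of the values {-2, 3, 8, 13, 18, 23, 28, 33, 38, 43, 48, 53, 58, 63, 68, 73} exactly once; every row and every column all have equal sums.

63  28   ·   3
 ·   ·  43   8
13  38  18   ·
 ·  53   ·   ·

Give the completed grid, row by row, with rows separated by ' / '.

The 16 entries sum to 568, so each line sums to 568/4 = 142.
Row 1: 63 + 28 + 3 + ? = 142, so (1,3) = 48.
From row 3, 142 − (13 + 38 + 18) gives (3,4) = 73.
Column 2 needs 142; the known cells sum to 119, so (2,2) = 23.
Using column 3: 48 + 43 + 18 + ? → (4,3) = 142 − 109 = 33.
Using column 4: 3 + 8 + 73 + ? → (4,4) = 142 − 84 = 58.
From row 2, 142 − (23 + 43 + 8) gives (2,1) = 68.
The remaining cell in row 4 is (4,1) = 142 − 144 = -2.

63 28 48 3 / 68 23 43 8 / 13 38 18 73 / -2 53 33 58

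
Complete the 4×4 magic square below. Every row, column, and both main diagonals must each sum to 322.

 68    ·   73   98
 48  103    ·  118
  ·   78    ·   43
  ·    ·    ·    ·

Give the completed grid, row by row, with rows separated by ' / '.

68 83 73 98 / 48 103 53 118 / 113 78 88 43 / 93 58 108 63

Row 1 must total 322; the given cells sum to 239, so (1,2) = 83.
Row 2 needs 322; the known cells sum to 269, so (2,3) = 53.
Column 2 needs 322; the known cells sum to 264, so (4,2) = 58.
Column 4 must total 322; the given cells sum to 259, so (4,4) = 63.
Main diagonal: 68 + 103 + 63 + ? = 322, so (3,3) = 88.
From anti-diagonal, 322 − (98 + 53 + 78) gives (4,1) = 93.
Row 3 must total 322; the given cells sum to 209, so (3,1) = 113.
Row 4 must total 322; the given cells sum to 214, so (4,3) = 108.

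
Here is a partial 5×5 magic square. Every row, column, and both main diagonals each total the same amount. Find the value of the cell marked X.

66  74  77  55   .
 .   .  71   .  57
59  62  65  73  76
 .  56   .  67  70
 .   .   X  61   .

Row 3 is complete and sums to 335; that is the magic constant.
Row 1: 66 + 74 + 77 + 55 + ? = 335, so (1,5) = 63.
Column 4: 55 + 73 + 67 + 61 + ? = 335, so (2,4) = 79.
Column 5 must total 335; the given cells sum to 266, so (5,5) = 69.
The remaining cell in main diagonal is (2,2) = 335 − 267 = 68.
From anti-diagonal, 335 − (63 + 79 + 65 + 56) gives (5,1) = 72.
Row 2 needs 335; the known cells sum to 275, so (2,1) = 60.
From column 1, 335 − (66 + 60 + 59 + 72) gives (4,1) = 78.
Column 2: 74 + 68 + 62 + 56 + ? = 335, so (5,2) = 75.
From row 4, 335 − (78 + 56 + 67 + 70) gives (4,3) = 64.
Row 5 needs 335; the known cells sum to 277, so (5,3) = 58.

58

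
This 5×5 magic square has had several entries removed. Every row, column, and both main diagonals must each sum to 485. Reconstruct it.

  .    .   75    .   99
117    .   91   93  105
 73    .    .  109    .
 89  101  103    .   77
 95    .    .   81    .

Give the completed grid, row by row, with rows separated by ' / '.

Row 2: 117 + 91 + 93 + 105 + ? = 485, so (2,2) = 79.
From row 4, 485 − (89 + 101 + 103 + 77) gives (4,4) = 115.
Using column 1: 117 + 73 + 89 + 95 + ? → (1,1) = 485 − 374 = 111.
Column 4: 93 + 109 + 115 + 81 + ? = 485, so (1,4) = 87.
Anti-diagonal must total 485; the given cells sum to 388, so (3,3) = 97.
Row 1 must total 485; the given cells sum to 372, so (1,2) = 113.
Column 3 must total 485; the given cells sum to 366, so (5,3) = 119.
Main diagonal must total 485; the given cells sum to 402, so (5,5) = 83.
Using row 5: 95 + 119 + 81 + 83 + ? → (5,2) = 485 − 378 = 107.
Column 2 must total 485; the given cells sum to 400, so (3,2) = 85.
Column 5 must total 485; the given cells sum to 364, so (3,5) = 121.

111 113 75 87 99 / 117 79 91 93 105 / 73 85 97 109 121 / 89 101 103 115 77 / 95 107 119 81 83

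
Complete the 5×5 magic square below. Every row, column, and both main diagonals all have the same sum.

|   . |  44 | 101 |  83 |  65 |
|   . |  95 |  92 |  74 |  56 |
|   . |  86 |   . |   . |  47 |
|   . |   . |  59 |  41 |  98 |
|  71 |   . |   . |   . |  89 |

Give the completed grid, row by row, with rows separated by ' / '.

Column 5 is already complete: 65 + 56 + 47 + 98 + 89 = 355, so that is the magic constant.
Row 1: 44 + 101 + 83 + 65 + ? = 355, so (1,1) = 62.
Using row 2: 95 + 92 + 74 + 56 + ? → (2,1) = 355 − 317 = 38.
Main diagonal: 62 + 95 + 41 + 89 + ? = 355, so (3,3) = 68.
The remaining cell in anti-diagonal is (4,2) = 355 − 278 = 77.
Row 4 needs 355; the known cells sum to 275, so (4,1) = 80.
Using column 1: 62 + 38 + 80 + 71 + ? → (3,1) = 355 − 251 = 104.
The remaining cell in column 2 is (5,2) = 355 − 302 = 53.
The remaining cell in column 3 is (5,3) = 355 − 320 = 35.
From row 3, 355 − (104 + 86 + 68 + 47) gives (3,4) = 50.
Row 5 needs 355; the known cells sum to 248, so (5,4) = 107.

62 44 101 83 65 / 38 95 92 74 56 / 104 86 68 50 47 / 80 77 59 41 98 / 71 53 35 107 89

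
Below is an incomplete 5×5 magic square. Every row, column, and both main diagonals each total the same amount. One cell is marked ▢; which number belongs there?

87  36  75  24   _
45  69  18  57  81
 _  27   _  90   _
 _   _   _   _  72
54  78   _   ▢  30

66

Row 2 is complete and sums to 270; that is the magic constant.
From row 1, 270 − (87 + 36 + 75 + 24) gives (1,5) = 48.
From column 2, 270 − (36 + 69 + 27 + 78) gives (4,2) = 60.
The remaining cell in column 5 is (3,5) = 270 − 231 = 39.
Using anti-diagonal: 48 + 57 + 60 + 54 + ? → (3,3) = 270 − 219 = 51.
Row 3 needs 270; the known cells sum to 207, so (3,1) = 63.
Column 1 must total 270; the given cells sum to 249, so (4,1) = 21.
Using main diagonal: 87 + 69 + 51 + 30 + ? → (4,4) = 270 − 237 = 33.
Row 4: 21 + 60 + 33 + 72 + ? = 270, so (4,3) = 84.
The remaining cell in column 3 is (5,3) = 270 − 228 = 42.
The remaining cell in column 4 is (5,4) = 270 − 204 = 66.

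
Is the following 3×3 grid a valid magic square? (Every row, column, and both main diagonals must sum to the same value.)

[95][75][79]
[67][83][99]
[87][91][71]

Yes

Row 1: 95 + 75 + 79 = 249.
Row 2: 67 + 83 + 99 = 249.
Row 3: 87 + 91 + 71 = 249.
Column 1: 95 + 67 + 87 = 249.
Column 2: 75 + 83 + 91 = 249.
Column 3: 79 + 99 + 71 = 249.
Main diagonal: 95 + 83 + 71 = 249.
Anti-diagonal: 79 + 83 + 87 = 249.
All lines sum to 249.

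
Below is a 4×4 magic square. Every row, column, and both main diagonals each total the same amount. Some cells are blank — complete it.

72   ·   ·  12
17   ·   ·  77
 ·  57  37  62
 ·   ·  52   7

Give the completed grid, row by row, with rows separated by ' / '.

72 27 47 12 / 17 42 22 77 / 2 57 37 62 / 67 32 52 7

Column 4 is already complete: 12 + 77 + 62 + 7 = 158, so that is the magic constant.
Row 3 must total 158; the given cells sum to 156, so (3,1) = 2.
The remaining cell in column 1 is (4,1) = 158 − 91 = 67.
Main diagonal: 72 + 37 + 7 + ? = 158, so (2,2) = 42.
The remaining cell in anti-diagonal is (2,3) = 158 − 136 = 22.
From row 4, 158 − (67 + 52 + 7) gives (4,2) = 32.
Column 2 must total 158; the given cells sum to 131, so (1,2) = 27.
The remaining cell in column 3 is (1,3) = 158 − 111 = 47.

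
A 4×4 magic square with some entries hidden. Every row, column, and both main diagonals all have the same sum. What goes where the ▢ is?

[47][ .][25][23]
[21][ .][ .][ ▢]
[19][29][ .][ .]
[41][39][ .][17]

Column 1 is complete and sums to 128; that is the magic constant.
Row 1 must total 128; the given cells sum to 95, so (1,2) = 33.
Row 4 needs 128; the known cells sum to 97, so (4,3) = 31.
Using column 2: 33 + 29 + 39 + ? → (2,2) = 128 − 101 = 27.
Main diagonal must total 128; the given cells sum to 91, so (3,3) = 37.
From anti-diagonal, 128 − (23 + 29 + 41) gives (2,3) = 35.
The remaining cell in row 2 is (2,4) = 128 − 83 = 45.

45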